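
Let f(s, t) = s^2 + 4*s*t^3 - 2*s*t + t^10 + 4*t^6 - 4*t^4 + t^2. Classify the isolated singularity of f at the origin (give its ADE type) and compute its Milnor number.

The Hessian of f at 0 has rank 1. Corank 1: A-series; mu = 9 gives A_9.

Type A_9, Milnor number mu = 9.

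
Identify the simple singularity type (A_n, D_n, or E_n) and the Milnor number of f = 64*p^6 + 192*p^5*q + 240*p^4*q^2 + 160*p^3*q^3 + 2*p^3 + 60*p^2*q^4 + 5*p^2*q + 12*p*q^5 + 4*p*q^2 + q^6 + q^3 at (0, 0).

The Hessian of f at 0 is [[0, 0], [0, 0]] with rank 0, so corank 2. A Groebner basis of the Jacobian ideal J(f) in C{p,q} is {-p*q/12 + q^5 - q^2/12, p*q^2 + q^3, p^2 + 3*p*q/2 + q^2/2}; counting standard monomials gives mu = 7. Corank 2; j^3 = (p + q)^2*(2*p + q) has shape L^2 M (L != M), so D-series; mu = 7 gives D_7.

Type D_7, Milnor number mu = 7.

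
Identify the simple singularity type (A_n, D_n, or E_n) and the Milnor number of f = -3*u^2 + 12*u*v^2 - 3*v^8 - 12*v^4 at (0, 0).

Type A_{7}, Milnor number mu = 7.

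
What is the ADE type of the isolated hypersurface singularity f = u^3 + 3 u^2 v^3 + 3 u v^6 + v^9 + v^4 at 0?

E_{6}

The Hessian of f at 0 has rank 0. Corank 2; j^3 = u^3 is a perfect cube, so E-series; the 4-jet and mu = 6 give E_6.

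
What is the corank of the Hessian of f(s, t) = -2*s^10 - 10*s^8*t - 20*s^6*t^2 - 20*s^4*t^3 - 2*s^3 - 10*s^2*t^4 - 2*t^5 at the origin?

2

The Hessian at 0 is [[0, 0], [0, 0]] of rank 0; hence corank 2.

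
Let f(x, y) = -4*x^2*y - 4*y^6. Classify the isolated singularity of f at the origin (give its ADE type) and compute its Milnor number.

The Hessian of f at 0 is [[0, 0], [0, 0]] with rank 0, so corank 2. A Groebner basis of the Jacobian ideal J(f) in C{x,y} is {x^2/6 + y^5, x^3, x*y}; counting standard monomials gives mu = 7. Corank 2; j^3 = -4*x^2*y has shape L^2 M (L != M), so D-series; mu = 7 gives D_7.

Type D_7, Milnor number mu = 7.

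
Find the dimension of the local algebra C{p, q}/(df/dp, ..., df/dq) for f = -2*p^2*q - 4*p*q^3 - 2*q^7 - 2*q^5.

8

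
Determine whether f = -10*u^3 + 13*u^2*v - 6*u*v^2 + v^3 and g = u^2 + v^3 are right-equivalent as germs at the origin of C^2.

No.

The Hessian of f at 0 has rank 0. Corank 2; j^3 = -(2*u - v)*(5*u^2 - 4*u*v + v^2) splits into three distinct lines over C (the quadratic factor has nonzero discriminant), so D_4. The Hessian of g at 0 has rank 1. Corank 1: A-series; mu = 2 gives A_2. f is D_4 but g is A_2, hence not right-equivalent.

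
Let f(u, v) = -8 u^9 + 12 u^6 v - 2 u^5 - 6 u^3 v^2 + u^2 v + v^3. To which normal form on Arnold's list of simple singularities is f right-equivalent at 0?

D_4

The Hessian of f at 0 has rank 0. Corank 2; j^3 = v*(u^2 + v^2) splits into three distinct lines over C (the quadratic factor has nonzero discriminant), so D_4.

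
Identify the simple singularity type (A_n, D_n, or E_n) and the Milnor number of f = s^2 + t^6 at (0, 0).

Type A_5, Milnor number mu = 5.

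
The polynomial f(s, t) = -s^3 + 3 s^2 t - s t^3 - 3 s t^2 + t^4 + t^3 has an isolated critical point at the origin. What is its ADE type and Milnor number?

Type E_7, Milnor number mu = 7.

The Hessian of f at 0 has rank 0. Corank 2; j^3 = -(s - t)^3 is a perfect cube, so E-series; the 4-jet and mu = 7 give E_7.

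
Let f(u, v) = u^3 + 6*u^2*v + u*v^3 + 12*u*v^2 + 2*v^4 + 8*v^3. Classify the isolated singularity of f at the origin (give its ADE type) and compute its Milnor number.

The Hessian of f at 0 has rank 0. Corank 2; j^3 = (u + 2*v)^3 is a perfect cube, so E-series; the 4-jet and mu = 7 give E_7.

Type E_{7}, Milnor number mu = 7.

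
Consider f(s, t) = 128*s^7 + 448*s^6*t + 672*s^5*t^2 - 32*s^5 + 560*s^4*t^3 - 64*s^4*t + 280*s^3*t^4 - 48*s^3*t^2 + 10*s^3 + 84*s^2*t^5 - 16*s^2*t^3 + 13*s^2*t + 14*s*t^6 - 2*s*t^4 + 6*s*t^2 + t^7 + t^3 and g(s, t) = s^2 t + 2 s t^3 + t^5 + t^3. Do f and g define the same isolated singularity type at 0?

The Hessian of f at 0 has rank 0. Corank 2; j^3 = (2*s + t)*(5*s^2 + 4*s*t + t^2) splits into three distinct lines over C (the quadratic factor has nonzero discriminant), so D_4. The Hessian of g at 0 has rank 0. Corank 2; j^3 = t*(s^2 + t^2) splits into three distinct lines over C (the quadratic factor has nonzero discriminant), so D_4. Both have type D_4, hence right-equivalent.

Yes.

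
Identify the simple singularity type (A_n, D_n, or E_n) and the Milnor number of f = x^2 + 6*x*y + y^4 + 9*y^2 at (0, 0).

The Hessian of f at 0 has rank 1. Corank 1: A-series; mu = 3 gives A_3.

Type A_3, Milnor number mu = 3.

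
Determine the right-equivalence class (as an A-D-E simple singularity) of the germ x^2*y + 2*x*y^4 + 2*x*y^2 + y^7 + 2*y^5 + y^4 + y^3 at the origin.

The Hessian of f at 0 is [[0, 0], [0, 0]] with rank 0, so corank 2. A Groebner basis of the Jacobian ideal J(f) in C{x,y} is {x^3 - x^2/4 + y^2/4, x^2/4 + y^3 - y^2/4, x*y + y^2}; counting standard monomials gives mu = 5. Corank 2; j^3 = y*(x + y)^2 has shape L^2 M (L != M), so D-series; mu = 5 gives D_5.

D_{5}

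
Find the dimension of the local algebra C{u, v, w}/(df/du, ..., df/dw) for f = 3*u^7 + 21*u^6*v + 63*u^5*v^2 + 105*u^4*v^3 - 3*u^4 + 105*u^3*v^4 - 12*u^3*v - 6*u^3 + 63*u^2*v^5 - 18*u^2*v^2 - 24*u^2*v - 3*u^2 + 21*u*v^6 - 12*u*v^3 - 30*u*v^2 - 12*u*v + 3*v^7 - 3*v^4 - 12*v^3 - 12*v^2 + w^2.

6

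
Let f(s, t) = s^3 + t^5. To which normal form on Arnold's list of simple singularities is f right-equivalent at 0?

The Hessian of f at 0 has rank 0. Corank 2; j^3 = s^3 is a perfect cube, so E-series; the 5-jet and mu = 8 give E_8.

E8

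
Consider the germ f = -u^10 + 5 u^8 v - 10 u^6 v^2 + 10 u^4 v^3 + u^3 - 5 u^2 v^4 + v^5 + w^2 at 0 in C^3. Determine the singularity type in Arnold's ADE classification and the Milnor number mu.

Type E_8, Milnor number mu = 8.

The Hessian of f at 0 has rank 1. Corank 2; j^3 = u^3 is a perfect cube, so E-series; the 5-jet and mu = 8 give E_8.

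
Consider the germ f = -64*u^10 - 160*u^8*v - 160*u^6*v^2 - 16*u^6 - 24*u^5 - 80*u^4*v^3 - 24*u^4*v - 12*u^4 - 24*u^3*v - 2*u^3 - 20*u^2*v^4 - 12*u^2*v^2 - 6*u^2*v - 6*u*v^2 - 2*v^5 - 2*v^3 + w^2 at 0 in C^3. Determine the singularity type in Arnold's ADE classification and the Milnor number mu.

The Hessian of f at 0 has rank 1. Corank 2; j^3 = -2*(u + v)^3 is a perfect cube, so E-series; the 5-jet and mu = 8 give E_8.

Type E_8, Milnor number mu = 8.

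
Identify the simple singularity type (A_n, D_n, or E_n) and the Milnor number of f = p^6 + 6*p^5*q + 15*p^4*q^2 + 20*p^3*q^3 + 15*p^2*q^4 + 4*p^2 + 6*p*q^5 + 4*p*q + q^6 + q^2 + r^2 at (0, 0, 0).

Type A_{5}, Milnor number mu = 5.

The Hessian of f at 0 is [[8, 4, 0], [4, 2, 0], [0, 0, 2]] with rank 2, so corank 1. A Groebner basis of the Jacobian ideal J(f) in C{p,q,r} is {q^5, p + q/2, r}; counting standard monomials gives mu = 5. Corank 1: A-series; mu = 5 gives A_5.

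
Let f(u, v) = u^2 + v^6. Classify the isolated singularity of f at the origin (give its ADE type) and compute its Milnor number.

Type A5, Milnor number mu = 5.

The Hessian of f at 0 has rank 1. Corank 1: A-series; mu = 5 gives A_5.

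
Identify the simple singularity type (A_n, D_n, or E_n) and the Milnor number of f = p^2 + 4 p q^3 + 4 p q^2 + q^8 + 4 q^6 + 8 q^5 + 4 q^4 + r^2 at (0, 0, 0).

The Hessian of f at 0 is [[2, 0, 0], [0, 0, 0], [0, 0, 2]] with rank 2, so corank 1. A Groebner basis of the Jacobian ideal J(f) in C{p,q,r} is {p^3 + 2*p^2 + 8*p*q^2 - 4*p*q + 4*p + 8*q^2, p^2*q - 2*p^2 - 6*p*q^2 + 2*p*q - 2*p - 4*q^2, p/2 + q^3 + q^2, r}; counting standard monomials gives mu = 7. Corank 1: A-series; mu = 7 gives A_7.

Type A_7, Milnor number mu = 7.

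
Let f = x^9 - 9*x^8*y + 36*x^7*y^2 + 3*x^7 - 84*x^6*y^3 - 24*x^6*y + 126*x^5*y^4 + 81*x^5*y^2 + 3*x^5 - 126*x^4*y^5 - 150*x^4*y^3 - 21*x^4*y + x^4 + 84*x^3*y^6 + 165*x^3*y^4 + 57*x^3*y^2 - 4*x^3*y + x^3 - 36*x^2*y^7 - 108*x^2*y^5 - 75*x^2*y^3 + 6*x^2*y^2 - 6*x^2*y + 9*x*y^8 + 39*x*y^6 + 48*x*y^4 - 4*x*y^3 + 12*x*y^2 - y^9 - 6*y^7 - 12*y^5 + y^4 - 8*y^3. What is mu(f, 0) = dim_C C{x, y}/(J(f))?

The Hessian of f at 0 has rank 0. Corank 2; j^3 = (x - 2*y)^3 is a perfect cube, so E-series; the 4-jet and mu = 6 give E_6.

6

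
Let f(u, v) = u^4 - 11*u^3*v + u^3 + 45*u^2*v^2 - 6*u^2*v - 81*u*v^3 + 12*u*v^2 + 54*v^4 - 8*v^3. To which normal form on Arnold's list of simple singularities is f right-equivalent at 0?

E_{7}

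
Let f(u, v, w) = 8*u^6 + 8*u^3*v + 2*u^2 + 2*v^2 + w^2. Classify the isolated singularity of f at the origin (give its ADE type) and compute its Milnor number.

The Hessian of f at 0 is [[4, 0, 0], [0, 4, 0], [0, 0, 2]] with rank 3, so corank 0. A Groebner basis of the Jacobian ideal J(f) in C{u,v,w} is {u, v, w}; counting standard monomials gives mu = 1. Corank 0: nondegenerate Morse point, so A_1.

Type A_1, Milnor number mu = 1.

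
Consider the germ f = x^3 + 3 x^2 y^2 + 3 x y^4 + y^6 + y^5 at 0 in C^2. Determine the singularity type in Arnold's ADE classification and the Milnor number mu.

Type E_8, Milnor number mu = 8.

The Hessian of f at 0 has rank 0. Corank 2; j^3 = x^3 is a perfect cube, so E-series; the 5-jet and mu = 8 give E_8.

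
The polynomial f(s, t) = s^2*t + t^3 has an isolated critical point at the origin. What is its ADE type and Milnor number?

The Hessian of f at 0 is [[0, 0], [0, 0]] with rank 0, so corank 2. A Groebner basis of the Jacobian ideal J(f) in C{s,t} is {t^3, s^2 + 3*t^2, s*t}; counting standard monomials gives mu = 4. Corank 2; j^3 = t*(s^2 + t^2) splits into three distinct lines over C (the quadratic factor has nonzero discriminant), so D_4.

Type D_4, Milnor number mu = 4.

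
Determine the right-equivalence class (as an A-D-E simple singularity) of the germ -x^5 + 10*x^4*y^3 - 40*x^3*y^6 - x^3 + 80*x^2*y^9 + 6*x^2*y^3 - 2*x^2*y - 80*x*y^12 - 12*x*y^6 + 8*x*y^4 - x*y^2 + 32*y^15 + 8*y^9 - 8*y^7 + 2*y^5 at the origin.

The Hessian of f at 0 is [[0, 0], [0, 0]] with rank 0, so corank 2. A Groebner basis of the Jacobian ideal J(f) in C{x,y} is {x*y/3 + y^4 + y^2/3, x*y^2 + y^3, x^2 + x*y/3 - 2*y^2/3}; counting standard monomials gives mu = 6. Corank 2; j^3 = -x*(x + y)^2 has shape L^2 M (L != M), so D-series; mu = 6 gives D_6.

D6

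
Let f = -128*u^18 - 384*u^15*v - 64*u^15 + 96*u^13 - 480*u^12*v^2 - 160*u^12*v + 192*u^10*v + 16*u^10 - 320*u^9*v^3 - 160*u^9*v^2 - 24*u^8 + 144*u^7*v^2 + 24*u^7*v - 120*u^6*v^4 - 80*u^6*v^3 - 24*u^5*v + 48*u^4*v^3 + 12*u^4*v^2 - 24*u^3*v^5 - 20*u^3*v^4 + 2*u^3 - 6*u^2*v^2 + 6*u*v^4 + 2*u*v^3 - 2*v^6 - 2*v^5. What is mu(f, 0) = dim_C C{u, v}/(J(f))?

7

The Hessian of f at 0 has rank 0. Corank 2; j^3 = 2*u^3 is a perfect cube, so E-series; the 4-jet and mu = 7 give E_7.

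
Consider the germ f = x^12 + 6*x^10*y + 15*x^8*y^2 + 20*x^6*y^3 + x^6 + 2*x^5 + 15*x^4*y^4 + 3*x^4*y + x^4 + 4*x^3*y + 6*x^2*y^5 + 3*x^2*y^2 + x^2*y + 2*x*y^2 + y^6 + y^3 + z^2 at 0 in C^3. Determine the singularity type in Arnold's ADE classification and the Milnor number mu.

The Hessian of f at 0 has rank 1. Corank 2; j^3 = y*(x + y)^2 has shape L^2 M (L != M), so D-series; mu = 7 gives D_7.

Type D7, Milnor number mu = 7.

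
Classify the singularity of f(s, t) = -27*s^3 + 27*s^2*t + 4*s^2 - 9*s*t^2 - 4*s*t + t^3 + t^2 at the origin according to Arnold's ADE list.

A2

The Hessian of f at 0 is [[8, -4], [-4, 2]] with rank 1, so corank 1. A Groebner basis of the Jacobian ideal J(f) in C{s,t} is {t^2, s - t/2}; counting standard monomials gives mu = 2. Corank 1: A-series; mu = 2 gives A_2.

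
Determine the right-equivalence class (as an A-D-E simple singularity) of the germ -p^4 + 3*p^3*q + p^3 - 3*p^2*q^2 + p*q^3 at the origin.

E_{7}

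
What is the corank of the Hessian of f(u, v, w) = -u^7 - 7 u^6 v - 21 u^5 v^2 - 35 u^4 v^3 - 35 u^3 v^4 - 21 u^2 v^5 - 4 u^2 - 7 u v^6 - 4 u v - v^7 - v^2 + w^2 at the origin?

1

The Hessian at 0 is [[-8, -4, 0], [-4, -2, 0], [0, 0, 2]] of rank 2; hence corank 1.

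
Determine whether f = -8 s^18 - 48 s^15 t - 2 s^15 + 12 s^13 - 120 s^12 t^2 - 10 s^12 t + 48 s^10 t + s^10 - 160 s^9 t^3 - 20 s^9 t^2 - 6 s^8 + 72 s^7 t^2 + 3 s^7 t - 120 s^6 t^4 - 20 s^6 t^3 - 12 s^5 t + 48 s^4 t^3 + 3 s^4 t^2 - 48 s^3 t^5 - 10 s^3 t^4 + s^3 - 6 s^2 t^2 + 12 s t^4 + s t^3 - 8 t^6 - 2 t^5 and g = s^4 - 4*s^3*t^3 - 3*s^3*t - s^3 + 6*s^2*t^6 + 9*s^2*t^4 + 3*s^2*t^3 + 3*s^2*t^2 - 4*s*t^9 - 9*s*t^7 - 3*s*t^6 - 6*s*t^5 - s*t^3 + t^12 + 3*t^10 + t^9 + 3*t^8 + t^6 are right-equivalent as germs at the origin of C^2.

The Hessian of f at 0 is [[0, 0], [0, 0]] with rank 0, so corank 2. A Groebner basis of the Jacobian ideal J(f) in C{s,t} is {-s^2/4 + t^4 - t^3/12, s^3, s^2*t + s^2/12 + t^3/36, -s^2/2 + s*t^2 - t^3/6}; counting standard monomials gives mu = 7. Corank 2; j^3 = s^3 is a perfect cube, so E-series; the 4-jet and mu = 7 give E_7. The Hessian of g at 0 is [[0, 0], [0, 0]] with rank 0, so corank 2. A Groebner basis of the Jacobian ideal J(g) in C{s,t} is {3*s^2 + t^4 + t^3, s^3, s^2*t - s^2 - t^3/3, -2*s^2 + s*t^2 - 2*t^3/3}; counting standard monomials gives mu = 7. Corank 2; j^3 = -s^3 is a perfect cube, so E-series; the 4-jet and mu = 7 give E_7. Both have type E_7, hence right-equivalent.

Yes.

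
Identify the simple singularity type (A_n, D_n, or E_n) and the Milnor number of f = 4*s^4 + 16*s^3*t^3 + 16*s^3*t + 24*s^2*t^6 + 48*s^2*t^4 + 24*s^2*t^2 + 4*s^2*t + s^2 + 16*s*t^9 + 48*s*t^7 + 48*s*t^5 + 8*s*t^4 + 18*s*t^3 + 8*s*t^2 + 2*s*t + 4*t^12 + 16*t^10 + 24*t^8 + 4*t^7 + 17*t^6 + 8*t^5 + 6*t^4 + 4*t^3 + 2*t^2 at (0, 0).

Type A1, Milnor number mu = 1.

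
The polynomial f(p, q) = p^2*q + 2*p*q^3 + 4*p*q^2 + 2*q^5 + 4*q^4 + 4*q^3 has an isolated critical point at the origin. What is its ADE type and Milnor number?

The Hessian of f at 0 has rank 0. Corank 2; j^3 = q*(p + 2*q)^2 has shape L^2 M (L != M), so D-series; mu = 6 gives D_6.

Type D_{6}, Milnor number mu = 6.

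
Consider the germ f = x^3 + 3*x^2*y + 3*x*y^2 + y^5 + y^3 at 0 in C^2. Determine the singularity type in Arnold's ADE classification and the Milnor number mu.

Type E_{8}, Milnor number mu = 8.

The Hessian of f at 0 is [[0, 0], [0, 0]] with rank 0, so corank 2. A Groebner basis of the Jacobian ideal J(f) in C{x,y} is {y^4, x^2 + 2*x*y + y^2}; counting standard monomials gives mu = 8. Corank 2; j^3 = (x + y)^3 is a perfect cube, so E-series; the 5-jet and mu = 8 give E_8.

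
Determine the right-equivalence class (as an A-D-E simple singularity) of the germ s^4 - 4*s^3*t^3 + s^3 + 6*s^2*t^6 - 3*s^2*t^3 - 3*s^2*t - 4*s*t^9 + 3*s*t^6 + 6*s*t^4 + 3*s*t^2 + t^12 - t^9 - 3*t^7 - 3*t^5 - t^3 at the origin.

The Hessian of f at 0 has rank 0. Corank 2; j^3 = (s - t)^3 is a perfect cube, so E-series; the 4-jet and mu = 6 give E_6.

E_{6}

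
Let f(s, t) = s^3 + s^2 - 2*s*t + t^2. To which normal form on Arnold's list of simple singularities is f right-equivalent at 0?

The Hessian of f at 0 has rank 1. Corank 1: A-series; mu = 2 gives A_2.

A2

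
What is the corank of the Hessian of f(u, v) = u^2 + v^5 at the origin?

Hessian at 0 has rank 1.

1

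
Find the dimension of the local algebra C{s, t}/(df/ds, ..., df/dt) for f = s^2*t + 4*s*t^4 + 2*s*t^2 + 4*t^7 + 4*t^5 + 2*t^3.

4

The Hessian of f at 0 has rank 0. Corank 2; j^3 = t*(s^2 + 2*s*t + 2*t^2) splits into three distinct lines over C (the quadratic factor has nonzero discriminant), so D_4.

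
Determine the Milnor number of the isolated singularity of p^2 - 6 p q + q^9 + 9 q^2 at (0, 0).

The Hessian of f at 0 is [[2, -6], [-6, 18]] with rank 1, so corank 1. A Groebner basis of the Jacobian ideal J(f) in C{p,q} is {q^8, p - 3*q}; counting standard monomials gives mu = 8. Corank 1: A-series; mu = 8 gives A_8.

8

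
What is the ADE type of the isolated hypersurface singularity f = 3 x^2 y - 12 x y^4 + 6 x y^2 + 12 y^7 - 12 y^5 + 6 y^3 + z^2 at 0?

The Hessian of f at 0 has rank 1. Corank 2; j^3 = 3*y*(x^2 + 2*x*y + 2*y^2) splits into three distinct lines over C (the quadratic factor has nonzero discriminant), so D_4.

D_4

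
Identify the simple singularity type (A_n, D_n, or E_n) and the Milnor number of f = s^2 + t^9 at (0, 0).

The Hessian of f at 0 has rank 1. Corank 1: A-series; mu = 8 gives A_8.

Type A8, Milnor number mu = 8.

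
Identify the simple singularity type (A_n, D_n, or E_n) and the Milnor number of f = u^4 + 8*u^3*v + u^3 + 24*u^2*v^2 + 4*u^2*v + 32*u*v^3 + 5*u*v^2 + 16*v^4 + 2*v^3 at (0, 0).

Type D_{5}, Milnor number mu = 5.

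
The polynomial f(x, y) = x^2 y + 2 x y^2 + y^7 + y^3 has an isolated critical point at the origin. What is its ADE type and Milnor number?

The Hessian of f at 0 has rank 0. Corank 2; j^3 = y*(x + y)^2 has shape L^2 M (L != M), so D-series; mu = 8 gives D_8.

Type D8, Milnor number mu = 8.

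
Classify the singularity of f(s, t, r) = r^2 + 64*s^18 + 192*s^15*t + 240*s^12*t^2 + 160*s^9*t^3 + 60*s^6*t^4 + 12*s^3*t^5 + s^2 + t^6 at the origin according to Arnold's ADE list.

The Hessian of f at 0 is [[2, 0, 0], [0, 0, 0], [0, 0, 2]] with rank 2, so corank 1. A Groebner basis of the Jacobian ideal J(f) in C{s,t,r} is {t^5, s, r}; counting standard monomials gives mu = 5. Corank 1: A-series; mu = 5 gives A_5.

A_5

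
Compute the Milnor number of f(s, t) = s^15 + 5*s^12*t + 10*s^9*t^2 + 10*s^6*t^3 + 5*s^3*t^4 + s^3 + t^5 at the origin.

8

The Hessian of f at 0 is [[0, 0], [0, 0]] with rank 0, so corank 2. A Groebner basis of the Jacobian ideal J(f) in C{s,t} is {t^4, s^2}; counting standard monomials gives mu = 8. Corank 2; j^3 = s^3 is a perfect cube, so E-series; the 5-jet and mu = 8 give E_8.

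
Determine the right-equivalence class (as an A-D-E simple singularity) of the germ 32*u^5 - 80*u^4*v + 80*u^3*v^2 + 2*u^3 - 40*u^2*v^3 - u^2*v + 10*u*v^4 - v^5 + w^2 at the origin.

D_6

The Hessian of f at 0 has rank 1. Corank 2; j^3 = u^2*(2*u - v) has shape L^2 M (L != M), so D-series; mu = 6 gives D_6.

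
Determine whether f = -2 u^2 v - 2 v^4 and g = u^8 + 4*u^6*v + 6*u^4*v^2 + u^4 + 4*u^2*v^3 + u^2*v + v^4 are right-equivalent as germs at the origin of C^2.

The Hessian of f at 0 has rank 0. Corank 2; j^3 = -2*u^2*v has shape L^2 M (L != M), so D-series; mu = 5 gives D_5. The Hessian of g at 0 has rank 0. Corank 2; j^3 = u^2*v has shape L^2 M (L != M), so D-series; mu = 5 gives D_5. Both have type D_5, hence right-equivalent.

Yes.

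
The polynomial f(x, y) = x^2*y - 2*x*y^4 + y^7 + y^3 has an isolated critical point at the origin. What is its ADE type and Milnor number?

The Hessian of f at 0 is [[0, 0], [0, 0]] with rank 0, so corank 2. A Groebner basis of the Jacobian ideal J(f) in C{x,y} is {y^3, x^2 + 3*y^2, x*y}; counting standard monomials gives mu = 4. Corank 2; j^3 = y*(x^2 + y^2) splits into three distinct lines over C (the quadratic factor has nonzero discriminant), so D_4.

Type D4, Milnor number mu = 4.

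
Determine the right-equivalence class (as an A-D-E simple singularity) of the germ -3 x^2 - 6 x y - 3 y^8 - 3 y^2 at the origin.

A_{7}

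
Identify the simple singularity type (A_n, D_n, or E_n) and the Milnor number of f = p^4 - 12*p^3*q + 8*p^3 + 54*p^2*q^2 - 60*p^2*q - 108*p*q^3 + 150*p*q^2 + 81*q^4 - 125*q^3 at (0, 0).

The Hessian of f at 0 has rank 0. Corank 2; j^3 = (2*p - 5*q)^3 is a perfect cube, so E-series; the 4-jet and mu = 6 give E_6.

Type E_{6}, Milnor number mu = 6.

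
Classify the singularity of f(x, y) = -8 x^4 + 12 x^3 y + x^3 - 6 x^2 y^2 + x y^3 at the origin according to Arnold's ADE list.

The Hessian of f at 0 is [[0, 0], [0, 0]] with rank 0, so corank 2. A Groebner basis of the Jacobian ideal J(f) in C{x,y} is {3*x^2/4 + y^4 + y^3/4, x^3, x^2*y - x^2/4 - y^3/12, -x^2 + x*y^2 - y^3/3}; counting standard monomials gives mu = 7. Corank 2; j^3 = x^3 is a perfect cube, so E-series; the 4-jet and mu = 7 give E_7.

E_7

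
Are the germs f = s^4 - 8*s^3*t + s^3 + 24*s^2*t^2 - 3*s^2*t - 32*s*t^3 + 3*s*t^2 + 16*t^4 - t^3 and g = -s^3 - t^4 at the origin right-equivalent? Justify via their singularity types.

Yes.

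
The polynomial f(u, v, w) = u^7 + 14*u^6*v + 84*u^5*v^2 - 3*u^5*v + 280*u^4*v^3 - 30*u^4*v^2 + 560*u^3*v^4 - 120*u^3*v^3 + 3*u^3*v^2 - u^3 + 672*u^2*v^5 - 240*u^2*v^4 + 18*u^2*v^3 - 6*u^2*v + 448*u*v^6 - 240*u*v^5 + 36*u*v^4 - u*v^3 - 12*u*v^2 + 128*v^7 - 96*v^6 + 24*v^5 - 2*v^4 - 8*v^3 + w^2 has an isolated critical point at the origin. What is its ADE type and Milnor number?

Type E_7, Milnor number mu = 7.

The Hessian of f at 0 has rank 1. Corank 2; j^3 = -(u + 2*v)^3 is a perfect cube, so E-series; the 4-jet and mu = 7 give E_7.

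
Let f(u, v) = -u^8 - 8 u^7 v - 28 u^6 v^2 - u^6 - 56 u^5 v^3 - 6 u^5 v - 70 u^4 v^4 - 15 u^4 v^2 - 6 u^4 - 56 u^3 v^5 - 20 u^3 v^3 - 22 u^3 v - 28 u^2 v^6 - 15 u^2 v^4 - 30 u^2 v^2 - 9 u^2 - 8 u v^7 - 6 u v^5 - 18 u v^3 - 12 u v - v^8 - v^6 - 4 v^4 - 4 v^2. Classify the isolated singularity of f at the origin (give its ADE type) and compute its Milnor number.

The Hessian of f at 0 has rank 1. Corank 1: A-series; mu = 7 gives A_7.

Type A_{7}, Milnor number mu = 7.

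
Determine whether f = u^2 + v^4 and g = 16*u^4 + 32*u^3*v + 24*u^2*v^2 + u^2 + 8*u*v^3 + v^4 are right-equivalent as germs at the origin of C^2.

Yes.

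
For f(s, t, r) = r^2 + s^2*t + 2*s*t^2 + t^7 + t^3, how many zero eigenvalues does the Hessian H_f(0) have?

The Hessian at 0 is [[0, 0, 0], [0, 0, 0], [0, 0, 2]] of rank 1; hence corank 2.

2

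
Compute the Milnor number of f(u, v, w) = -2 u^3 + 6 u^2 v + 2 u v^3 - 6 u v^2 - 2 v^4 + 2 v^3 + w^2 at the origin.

The Hessian of f at 0 is [[0, 0, 0], [0, 0, 0], [0, 0, 2]] with rank 1, so corank 2. A Groebner basis of the Jacobian ideal J(f) in C{u,v,w} is {u^3 - 3*u^2*v + 6*u^2 - 12*u*v + 6*v^2, -3*u^2 + u*v^2 + 6*u*v - 3*v^2, -3*u^2 + 6*u*v + v^3 - 3*v^2, w}; counting standard monomials gives mu = 7. Corank 2; j^3 = -2*(u - v)^3 is a perfect cube, so E-series; the 4-jet and mu = 7 give E_7.

7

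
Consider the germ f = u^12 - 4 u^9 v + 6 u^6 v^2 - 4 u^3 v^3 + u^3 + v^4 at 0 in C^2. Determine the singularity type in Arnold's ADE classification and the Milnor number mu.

The Hessian of f at 0 has rank 0. Corank 2; j^3 = u^3 is a perfect cube, so E-series; the 4-jet and mu = 6 give E_6.

Type E_6, Milnor number mu = 6.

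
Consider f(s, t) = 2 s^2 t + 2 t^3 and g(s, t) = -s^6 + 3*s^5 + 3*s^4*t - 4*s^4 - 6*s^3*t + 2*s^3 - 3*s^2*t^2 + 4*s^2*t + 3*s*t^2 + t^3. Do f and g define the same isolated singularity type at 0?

The Hessian of f at 0 is [[0, 0], [0, 0]] with rank 0, so corank 2. A Groebner basis of the Jacobian ideal J(f) in C{s,t} is {t^3, s^2 + 3*t^2, s*t}; counting standard monomials gives mu = 4. Corank 2; j^3 = 2*t*(s^2 + t^2) splits into three distinct lines over C (the quadratic factor has nonzero discriminant), so D_4. The Hessian of g at 0 is [[0, 0], [0, 0]] with rank 0, so corank 2. A Groebner basis of the Jacobian ideal J(g) in C{s,t} is {t^3, s^2 - 3*t^2/2, s*t + 3*t^2/2}; counting standard monomials gives mu = 4. Corank 2; j^3 = (s + t)*(2*s^2 + 2*s*t + t^2) splits into three distinct lines over C (the quadratic factor has nonzero discriminant), so D_4. Both have type D_4, hence right-equivalent.

Yes.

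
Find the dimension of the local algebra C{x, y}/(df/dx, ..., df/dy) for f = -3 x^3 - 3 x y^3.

7

The Hessian of f at 0 is [[0, 0], [0, 0]] with rank 0, so corank 2. A Groebner basis of the Jacobian ideal J(f) in C{x,y} is {x^3, x*y^2, 3*x^2 + y^3}; counting standard monomials gives mu = 7. Corank 2; j^3 = -3*x^3 is a perfect cube, so E-series; the 4-jet and mu = 7 give E_7.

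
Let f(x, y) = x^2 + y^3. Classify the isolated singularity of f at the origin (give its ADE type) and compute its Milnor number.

Type A_2, Milnor number mu = 2.

The Hessian of f at 0 is [[2, 0], [0, 0]] with rank 1, so corank 1. A Groebner basis of the Jacobian ideal J(f) in C{x,y} is {y^2, x}; counting standard monomials gives mu = 2. Corank 1: A-series; mu = 2 gives A_2.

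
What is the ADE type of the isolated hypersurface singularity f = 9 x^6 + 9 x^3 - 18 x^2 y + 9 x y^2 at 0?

D_{7}

The Hessian of f at 0 has rank 0. Corank 2; j^3 = 9*x*(x - y)^2 has shape L^2 M (L != M), so D-series; mu = 7 gives D_7.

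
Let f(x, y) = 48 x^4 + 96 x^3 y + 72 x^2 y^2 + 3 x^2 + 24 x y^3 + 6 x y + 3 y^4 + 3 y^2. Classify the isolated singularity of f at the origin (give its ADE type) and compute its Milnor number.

Type A_3, Milnor number mu = 3.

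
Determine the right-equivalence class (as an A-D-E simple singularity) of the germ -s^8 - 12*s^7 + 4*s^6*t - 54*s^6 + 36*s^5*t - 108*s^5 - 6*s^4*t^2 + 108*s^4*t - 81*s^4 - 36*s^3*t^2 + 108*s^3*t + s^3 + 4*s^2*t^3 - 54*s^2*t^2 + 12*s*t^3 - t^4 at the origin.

E_{6}

The Hessian of f at 0 has rank 0. Corank 2; j^3 = s^3 is a perfect cube, so E-series; the 4-jet and mu = 6 give E_6.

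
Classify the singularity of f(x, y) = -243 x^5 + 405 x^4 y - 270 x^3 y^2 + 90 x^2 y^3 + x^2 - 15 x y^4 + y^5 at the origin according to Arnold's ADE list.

The Hessian of f at 0 has rank 1. Corank 1: A-series; mu = 4 gives A_4.

A_4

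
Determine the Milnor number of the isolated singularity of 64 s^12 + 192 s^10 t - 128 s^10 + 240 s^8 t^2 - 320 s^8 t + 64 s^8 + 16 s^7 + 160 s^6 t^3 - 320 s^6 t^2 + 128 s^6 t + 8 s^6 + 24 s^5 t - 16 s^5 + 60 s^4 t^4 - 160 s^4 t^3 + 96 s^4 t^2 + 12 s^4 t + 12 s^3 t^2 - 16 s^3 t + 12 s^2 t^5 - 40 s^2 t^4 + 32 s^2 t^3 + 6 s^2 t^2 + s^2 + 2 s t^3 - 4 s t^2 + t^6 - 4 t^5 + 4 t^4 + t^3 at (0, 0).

The Hessian of f at 0 is [[2, 0], [0, 0]] with rank 1, so corank 1. A Groebner basis of the Jacobian ideal J(f) in C{s,t} is {t^2, s}; counting standard monomials gives mu = 2. Corank 1: A-series; mu = 2 gives A_2.

2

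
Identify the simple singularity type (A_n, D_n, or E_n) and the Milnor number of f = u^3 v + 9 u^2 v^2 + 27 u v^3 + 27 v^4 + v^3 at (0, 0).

Type E7, Milnor number mu = 7.

The Hessian of f at 0 is [[0, 0], [0, 0]] with rank 0, so corank 2. A Groebner basis of the Jacobian ideal J(f) in C{u,v} is {u^3 - 27*u*v^2 + 3*v^2, u^2*v + 6*u*v^2, v^3}; counting standard monomials gives mu = 7. Corank 2; j^3 = v^3 is a perfect cube, so E-series; the 4-jet and mu = 7 give E_7.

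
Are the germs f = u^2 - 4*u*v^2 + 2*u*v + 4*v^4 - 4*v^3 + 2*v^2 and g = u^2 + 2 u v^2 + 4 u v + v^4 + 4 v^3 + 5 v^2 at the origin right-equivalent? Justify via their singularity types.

Yes.

The Hessian of f at 0 is [[2, 2], [2, 4]] with rank 2, so corank 0. A Groebner basis of the Jacobian ideal J(f) in C{u,v} is {u, v}; counting standard monomials gives mu = 1. Corank 0: nondegenerate Morse point, so A_1. The Hessian of g at 0 is [[2, 4], [4, 10]] with rank 2, so corank 0. A Groebner basis of the Jacobian ideal J(g) in C{u,v} is {u, v}; counting standard monomials gives mu = 1. Corank 0: nondegenerate Morse point, so A_1. Both have type A_1, hence right-equivalent.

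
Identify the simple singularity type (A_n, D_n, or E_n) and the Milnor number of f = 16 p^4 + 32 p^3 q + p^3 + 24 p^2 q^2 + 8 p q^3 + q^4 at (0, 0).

Type E_6, Milnor number mu = 6.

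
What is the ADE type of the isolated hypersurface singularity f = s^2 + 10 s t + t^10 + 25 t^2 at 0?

A_{9}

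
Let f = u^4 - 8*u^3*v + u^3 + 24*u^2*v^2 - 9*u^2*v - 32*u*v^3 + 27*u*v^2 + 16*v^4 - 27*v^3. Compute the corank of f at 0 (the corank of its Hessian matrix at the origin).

2

The Hessian at 0 is [[0, 0], [0, 0]] of rank 0; hence corank 2.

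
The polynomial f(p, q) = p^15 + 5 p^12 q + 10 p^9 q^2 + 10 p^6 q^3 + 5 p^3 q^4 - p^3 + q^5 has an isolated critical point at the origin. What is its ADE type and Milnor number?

Type E_8, Milnor number mu = 8.

The Hessian of f at 0 has rank 0. Corank 2; j^3 = -p^3 is a perfect cube, so E-series; the 5-jet and mu = 8 give E_8.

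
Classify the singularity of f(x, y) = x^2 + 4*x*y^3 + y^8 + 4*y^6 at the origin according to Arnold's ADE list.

A7

The Hessian of f at 0 has rank 1. Corank 1: A-series; mu = 7 gives A_7.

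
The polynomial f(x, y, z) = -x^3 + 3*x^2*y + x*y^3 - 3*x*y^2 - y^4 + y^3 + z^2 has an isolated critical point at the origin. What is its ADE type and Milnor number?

The Hessian of f at 0 is [[0, 0, 0], [0, 0, 0], [0, 0, 2]] with rank 1, so corank 2. A Groebner basis of the Jacobian ideal J(f) in C{x,y,z} is {x^3 - 3*x^2*y + 6*x^2 - 12*x*y + 6*y^2, -3*x^2 + x*y^2 + 6*x*y - 3*y^2, -3*x^2 + 6*x*y + y^3 - 3*y^2, z}; counting standard monomials gives mu = 7. Corank 2; j^3 = -(x - y)^3 is a perfect cube, so E-series; the 4-jet and mu = 7 give E_7.

Type E_{7}, Milnor number mu = 7.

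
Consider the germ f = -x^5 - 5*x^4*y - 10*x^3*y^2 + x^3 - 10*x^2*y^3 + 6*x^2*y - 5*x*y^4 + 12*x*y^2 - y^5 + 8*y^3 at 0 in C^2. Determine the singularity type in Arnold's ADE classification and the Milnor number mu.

Type E8, Milnor number mu = 8.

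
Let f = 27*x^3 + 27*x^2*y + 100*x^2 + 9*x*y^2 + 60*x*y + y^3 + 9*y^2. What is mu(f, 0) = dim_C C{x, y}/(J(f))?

2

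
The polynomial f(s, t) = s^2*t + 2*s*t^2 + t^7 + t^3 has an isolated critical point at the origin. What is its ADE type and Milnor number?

Type D_8, Milnor number mu = 8.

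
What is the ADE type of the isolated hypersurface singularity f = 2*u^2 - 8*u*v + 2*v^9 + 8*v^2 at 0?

A_{8}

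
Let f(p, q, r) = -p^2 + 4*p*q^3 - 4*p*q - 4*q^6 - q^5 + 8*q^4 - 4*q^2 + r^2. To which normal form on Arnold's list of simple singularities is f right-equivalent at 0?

A_4

The Hessian of f at 0 has rank 2. Corank 1: A-series; mu = 4 gives A_4.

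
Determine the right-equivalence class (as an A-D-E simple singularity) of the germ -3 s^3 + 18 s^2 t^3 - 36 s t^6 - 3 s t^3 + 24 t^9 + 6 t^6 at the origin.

E_{7}

The Hessian of f at 0 is [[0, 0], [0, 0]] with rank 0, so corank 2. A Groebner basis of the Jacobian ideal J(f) in C{s,t} is {s^3, s*t^2, 3*s^2 + t^3}; counting standard monomials gives mu = 7. Corank 2; j^3 = -3*s^3 is a perfect cube, so E-series; the 4-jet and mu = 7 give E_7.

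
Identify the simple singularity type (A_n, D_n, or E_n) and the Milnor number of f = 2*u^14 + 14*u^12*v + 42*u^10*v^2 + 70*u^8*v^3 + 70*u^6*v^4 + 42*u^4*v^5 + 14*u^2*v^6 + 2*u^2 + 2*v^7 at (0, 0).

Type A_{6}, Milnor number mu = 6.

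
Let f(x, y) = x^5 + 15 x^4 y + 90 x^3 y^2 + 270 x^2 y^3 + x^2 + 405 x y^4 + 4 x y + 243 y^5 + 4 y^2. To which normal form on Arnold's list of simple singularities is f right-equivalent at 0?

The Hessian of f at 0 is [[2, 4], [4, 8]] with rank 1, so corank 1. A Groebner basis of the Jacobian ideal J(f) in C{x,y} is {y^4, x + 2*y}; counting standard monomials gives mu = 4. Corank 1: A-series; mu = 4 gives A_4.

A_{4}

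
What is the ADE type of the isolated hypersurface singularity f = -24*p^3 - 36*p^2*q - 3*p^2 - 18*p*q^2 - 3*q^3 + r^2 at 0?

The Hessian of f at 0 has rank 2. Corank 1: A-series; mu = 2 gives A_2.

A_{2}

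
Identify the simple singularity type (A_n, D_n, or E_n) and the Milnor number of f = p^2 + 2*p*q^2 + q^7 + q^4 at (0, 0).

Type A_6, Milnor number mu = 6.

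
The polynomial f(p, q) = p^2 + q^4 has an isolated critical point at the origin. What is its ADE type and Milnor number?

The Hessian of f at 0 is [[2, 0], [0, 0]] with rank 1, so corank 1. A Groebner basis of the Jacobian ideal J(f) in C{p,q} is {q^3, p}; counting standard monomials gives mu = 3. Corank 1: A-series; mu = 3 gives A_3.

Type A_3, Milnor number mu = 3.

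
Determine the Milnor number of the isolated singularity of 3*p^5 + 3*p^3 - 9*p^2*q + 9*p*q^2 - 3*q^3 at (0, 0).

8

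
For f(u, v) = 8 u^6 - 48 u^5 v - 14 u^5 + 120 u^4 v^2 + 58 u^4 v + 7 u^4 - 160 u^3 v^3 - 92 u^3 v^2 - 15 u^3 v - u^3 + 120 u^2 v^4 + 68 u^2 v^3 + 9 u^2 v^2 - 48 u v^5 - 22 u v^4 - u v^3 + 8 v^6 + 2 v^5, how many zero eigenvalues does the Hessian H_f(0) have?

2

Hessian at 0 has rank 0.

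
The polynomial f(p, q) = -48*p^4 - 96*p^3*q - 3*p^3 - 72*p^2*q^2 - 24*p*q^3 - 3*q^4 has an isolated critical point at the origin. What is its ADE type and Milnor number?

The Hessian of f at 0 has rank 0. Corank 2; j^3 = -3*p^3 is a perfect cube, so E-series; the 4-jet and mu = 6 give E_6.

Type E_6, Milnor number mu = 6.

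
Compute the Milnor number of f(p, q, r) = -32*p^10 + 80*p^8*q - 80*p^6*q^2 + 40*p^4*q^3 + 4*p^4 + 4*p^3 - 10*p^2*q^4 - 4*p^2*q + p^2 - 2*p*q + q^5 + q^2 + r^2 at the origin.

4

The Hessian of f at 0 is [[2, -2, 0], [-2, 2, 0], [0, 0, 2]] with rank 2, so corank 1. A Groebner basis of the Jacobian ideal J(f) in C{p,q,r} is {-p/8 + q^3 - q^2/4 + q/8, p^2 + p/2 - q/2, p*q + p/4 - q^2/2 - q/4, r}; counting standard monomials gives mu = 4. Corank 1: A-series; mu = 4 gives A_4.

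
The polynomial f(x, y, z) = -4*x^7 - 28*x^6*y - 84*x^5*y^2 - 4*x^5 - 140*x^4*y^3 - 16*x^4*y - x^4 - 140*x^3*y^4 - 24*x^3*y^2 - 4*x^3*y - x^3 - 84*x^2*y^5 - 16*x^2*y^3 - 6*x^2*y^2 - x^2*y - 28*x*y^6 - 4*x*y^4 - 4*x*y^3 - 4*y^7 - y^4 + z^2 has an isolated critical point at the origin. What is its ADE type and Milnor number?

Type D_5, Milnor number mu = 5.

The Hessian of f at 0 has rank 1. Corank 2; j^3 = -x^2*(x + y) has shape L^2 M (L != M), so D-series; mu = 5 gives D_5.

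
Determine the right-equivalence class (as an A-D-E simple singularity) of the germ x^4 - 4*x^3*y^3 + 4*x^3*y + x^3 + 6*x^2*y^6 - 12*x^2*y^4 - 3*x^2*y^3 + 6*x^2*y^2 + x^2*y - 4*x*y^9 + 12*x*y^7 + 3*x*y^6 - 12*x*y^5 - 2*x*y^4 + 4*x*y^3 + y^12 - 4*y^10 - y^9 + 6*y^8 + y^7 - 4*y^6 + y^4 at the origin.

The Hessian of f at 0 has rank 0. Corank 2; j^3 = x^2*(x + y) has shape L^2 M (L != M), so D-series; mu = 5 gives D_5.

D_{5}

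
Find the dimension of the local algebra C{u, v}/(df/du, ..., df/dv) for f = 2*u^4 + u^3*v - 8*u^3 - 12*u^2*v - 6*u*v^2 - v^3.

7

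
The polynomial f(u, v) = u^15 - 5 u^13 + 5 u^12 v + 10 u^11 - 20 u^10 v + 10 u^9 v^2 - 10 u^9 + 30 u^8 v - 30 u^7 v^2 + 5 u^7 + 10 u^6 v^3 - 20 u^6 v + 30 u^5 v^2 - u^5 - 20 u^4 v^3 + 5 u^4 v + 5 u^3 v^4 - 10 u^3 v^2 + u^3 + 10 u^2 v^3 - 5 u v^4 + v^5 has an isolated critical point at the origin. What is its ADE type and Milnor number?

The Hessian of f at 0 is [[0, 0], [0, 0]] with rank 0, so corank 2. A Groebner basis of the Jacobian ideal J(f) in C{u,v} is {v^5, u*v^3 - v^4/4, u^2}; counting standard monomials gives mu = 8. Corank 2; j^3 = u^3 is a perfect cube, so E-series; the 5-jet and mu = 8 give E_8.

Type E_8, Milnor number mu = 8.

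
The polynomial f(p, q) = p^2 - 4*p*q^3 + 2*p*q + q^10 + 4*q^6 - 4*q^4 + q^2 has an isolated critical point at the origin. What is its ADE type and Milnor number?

The Hessian of f at 0 has rank 1. Corank 1: A-series; mu = 9 gives A_9.

Type A_9, Milnor number mu = 9.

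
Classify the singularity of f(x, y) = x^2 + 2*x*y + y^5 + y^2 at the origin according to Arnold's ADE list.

The Hessian of f at 0 is [[2, 2], [2, 2]] with rank 1, so corank 1. A Groebner basis of the Jacobian ideal J(f) in C{x,y} is {y^4, x + y}; counting standard monomials gives mu = 4. Corank 1: A-series; mu = 4 gives A_4.

A4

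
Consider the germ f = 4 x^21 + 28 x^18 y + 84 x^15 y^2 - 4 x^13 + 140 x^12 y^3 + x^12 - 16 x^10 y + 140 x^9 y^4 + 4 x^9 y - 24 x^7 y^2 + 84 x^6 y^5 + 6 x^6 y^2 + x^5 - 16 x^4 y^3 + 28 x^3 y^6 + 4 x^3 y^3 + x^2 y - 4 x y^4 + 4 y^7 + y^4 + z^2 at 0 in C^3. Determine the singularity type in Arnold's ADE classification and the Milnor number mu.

The Hessian of f at 0 is [[0, 0, 0], [0, 0, 0], [0, 0, 2]] with rank 1, so corank 2. A Groebner basis of the Jacobian ideal J(f) in C{x,y,z} is {x^3, x^2/4 + y^3, x*y, z}; counting standard monomials gives mu = 5. Corank 2; j^3 = x^2*y has shape L^2 M (L != M), so D-series; mu = 5 gives D_5.

Type D_{5}, Milnor number mu = 5.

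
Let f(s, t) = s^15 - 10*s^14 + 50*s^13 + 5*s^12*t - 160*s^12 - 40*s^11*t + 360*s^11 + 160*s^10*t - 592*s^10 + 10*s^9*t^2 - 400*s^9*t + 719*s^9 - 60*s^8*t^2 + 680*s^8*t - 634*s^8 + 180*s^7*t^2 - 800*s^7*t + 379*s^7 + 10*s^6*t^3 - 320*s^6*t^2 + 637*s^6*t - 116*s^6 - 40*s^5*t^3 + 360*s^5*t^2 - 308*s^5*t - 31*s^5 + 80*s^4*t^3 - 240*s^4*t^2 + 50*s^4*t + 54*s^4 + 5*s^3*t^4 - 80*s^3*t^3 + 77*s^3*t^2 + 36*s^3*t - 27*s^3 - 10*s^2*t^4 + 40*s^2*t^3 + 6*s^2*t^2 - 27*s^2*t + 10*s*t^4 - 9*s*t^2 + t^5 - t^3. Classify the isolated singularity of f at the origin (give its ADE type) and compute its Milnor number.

Type E8, Milnor number mu = 8.

The Hessian of f at 0 is [[0, 0], [0, 0]] with rank 0, so corank 2. A Groebner basis of the Jacobian ideal J(f) in C{s,t} is {-2187*s^2/22 + s*t^3 + 162*s*t^2/11 - 729*s*t/11 + 54*t^3/11 - 243*t^2/22, 2916*s^2/11 - 432*s*t^2/11 + 1944*s*t/11 + t^4 - 144*t^3/11 + 324*t^2/11, s^3 + 18*s^2/11 - 19*s*t^2/33 + 12*s*t/11 - 46*t^3/297 + 2*t^2/11, s^2*t - 18*s^2/11 + 10*s*t^2/11 - 12*s*t/11 + 19*t^3/99 - 2*t^2/11}; counting standard monomials gives mu = 8. Corank 2; j^3 = -(3*s + t)^3 is a perfect cube, so E-series; the 5-jet and mu = 8 give E_8.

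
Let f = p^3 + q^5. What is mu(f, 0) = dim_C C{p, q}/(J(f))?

8

The Hessian of f at 0 has rank 0. Corank 2; j^3 = p^3 is a perfect cube, so E-series; the 5-jet and mu = 8 give E_8.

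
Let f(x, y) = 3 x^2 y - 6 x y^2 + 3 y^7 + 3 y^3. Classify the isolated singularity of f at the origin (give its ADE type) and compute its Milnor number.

The Hessian of f at 0 has rank 0. Corank 2; j^3 = 3*y*(x - y)^2 has shape L^2 M (L != M), so D-series; mu = 8 gives D_8.

Type D_{8}, Milnor number mu = 8.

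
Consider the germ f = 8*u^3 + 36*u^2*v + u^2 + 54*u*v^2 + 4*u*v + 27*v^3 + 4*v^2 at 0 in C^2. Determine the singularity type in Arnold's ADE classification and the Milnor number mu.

Type A_{2}, Milnor number mu = 2.

The Hessian of f at 0 is [[2, 4], [4, 8]] with rank 1, so corank 1. A Groebner basis of the Jacobian ideal J(f) in C{u,v} is {v^2, u + 2*v}; counting standard monomials gives mu = 2. Corank 1: A-series; mu = 2 gives A_2.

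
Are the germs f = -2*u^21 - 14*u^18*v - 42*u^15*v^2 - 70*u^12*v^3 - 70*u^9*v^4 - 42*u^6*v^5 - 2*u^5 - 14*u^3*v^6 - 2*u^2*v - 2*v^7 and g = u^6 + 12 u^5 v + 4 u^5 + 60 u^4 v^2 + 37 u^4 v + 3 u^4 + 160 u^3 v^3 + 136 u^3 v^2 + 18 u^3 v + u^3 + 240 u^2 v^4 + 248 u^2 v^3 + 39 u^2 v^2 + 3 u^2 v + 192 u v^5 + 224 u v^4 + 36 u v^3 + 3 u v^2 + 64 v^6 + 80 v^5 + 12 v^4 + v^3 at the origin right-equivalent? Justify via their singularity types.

The Hessian of f at 0 has rank 0. Corank 2; j^3 = -2*u^2*v has shape L^2 M (L != M), so D-series; mu = 8 gives D_8. The Hessian of g at 0 has rank 0. Corank 2; j^3 = (u + v)^3 is a perfect cube, so E-series; the 5-jet and mu = 8 give E_8. f is D_8 but g is E_8, hence not right-equivalent.

No.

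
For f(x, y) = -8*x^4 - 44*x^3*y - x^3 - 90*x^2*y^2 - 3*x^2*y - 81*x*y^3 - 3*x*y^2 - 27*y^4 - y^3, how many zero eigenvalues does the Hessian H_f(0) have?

2

Hessian at 0 has rank 0.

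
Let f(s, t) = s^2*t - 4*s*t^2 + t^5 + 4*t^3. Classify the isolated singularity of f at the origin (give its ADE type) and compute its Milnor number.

Type D_{6}, Milnor number mu = 6.

The Hessian of f at 0 is [[0, 0], [0, 0]] with rank 0, so corank 2. A Groebner basis of the Jacobian ideal J(f) in C{s,t} is {s^2/5 + t^4 - 4*t^2/5, s^3 - 8*t^3, s*t - 2*t^2}; counting standard monomials gives mu = 6. Corank 2; j^3 = t*(s - 2*t)^2 has shape L^2 M (L != M), so D-series; mu = 6 gives D_6.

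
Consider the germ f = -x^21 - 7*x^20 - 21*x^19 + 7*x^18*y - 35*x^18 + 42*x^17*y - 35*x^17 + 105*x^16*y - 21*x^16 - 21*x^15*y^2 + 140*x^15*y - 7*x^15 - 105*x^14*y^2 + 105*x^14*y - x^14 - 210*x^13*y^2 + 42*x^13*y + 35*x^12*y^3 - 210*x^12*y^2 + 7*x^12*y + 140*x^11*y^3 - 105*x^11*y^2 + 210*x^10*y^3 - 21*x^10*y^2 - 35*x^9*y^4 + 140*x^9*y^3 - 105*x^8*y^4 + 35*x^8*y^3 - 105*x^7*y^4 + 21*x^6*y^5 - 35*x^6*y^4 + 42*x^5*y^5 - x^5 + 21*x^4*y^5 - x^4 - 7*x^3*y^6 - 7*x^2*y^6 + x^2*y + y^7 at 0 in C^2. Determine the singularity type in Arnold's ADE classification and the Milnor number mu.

Type D8, Milnor number mu = 8.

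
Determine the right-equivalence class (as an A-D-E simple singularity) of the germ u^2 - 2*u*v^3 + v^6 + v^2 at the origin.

The Hessian of f at 0 has rank 2. Corank 0: nondegenerate Morse point, so A_1.

A1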